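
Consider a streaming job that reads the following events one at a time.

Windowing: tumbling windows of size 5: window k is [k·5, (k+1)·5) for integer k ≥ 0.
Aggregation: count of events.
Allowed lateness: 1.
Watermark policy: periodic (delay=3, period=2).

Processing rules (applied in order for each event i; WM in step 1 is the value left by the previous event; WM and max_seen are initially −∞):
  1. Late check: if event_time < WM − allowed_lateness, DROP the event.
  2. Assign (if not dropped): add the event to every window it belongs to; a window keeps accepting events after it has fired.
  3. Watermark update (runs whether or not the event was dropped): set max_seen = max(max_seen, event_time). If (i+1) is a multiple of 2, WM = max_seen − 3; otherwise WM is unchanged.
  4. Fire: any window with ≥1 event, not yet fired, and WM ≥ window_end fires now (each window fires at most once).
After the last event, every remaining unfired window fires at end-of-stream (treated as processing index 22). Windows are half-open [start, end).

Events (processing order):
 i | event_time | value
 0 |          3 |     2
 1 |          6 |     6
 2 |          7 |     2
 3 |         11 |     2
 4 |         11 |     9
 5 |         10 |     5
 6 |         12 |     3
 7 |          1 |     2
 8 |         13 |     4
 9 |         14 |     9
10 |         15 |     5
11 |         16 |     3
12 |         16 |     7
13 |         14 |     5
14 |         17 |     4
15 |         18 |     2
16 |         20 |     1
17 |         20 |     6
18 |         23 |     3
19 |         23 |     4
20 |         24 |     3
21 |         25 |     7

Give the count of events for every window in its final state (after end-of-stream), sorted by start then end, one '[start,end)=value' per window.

i=0 t=3 v=2: → [0,5); WM=−∞
i=1 t=6 v=6: → [5,10); WM=3
i=2 t=7 v=2: → [5,10); WM=3
i=3 t=11 v=2: → [10,15); WM=8; [0,5) fires=1
i=4 t=11 v=9: → [10,15); WM=8
i=5 t=10 v=5: → [10,15); WM=8
i=6 t=12 v=3: → [10,15); WM=8
i=7 t=1 v=2: DROP (t<8-1); WM=9
i=8 t=13 v=4: → [10,15); WM=9
i=9 t=14 v=9: → [10,15); WM=11; [5,10) fires=2
i=10 t=15 v=5: → [15,20); WM=11
i=11 t=16 v=3: → [15,20); WM=13
i=12 t=16 v=7: → [15,20); WM=13
i=13 t=14 v=5: → [10,15); WM=13
i=14 t=17 v=4: → [15,20); WM=13
i=15 t=18 v=2: → [15,20); WM=15; [10,15) fires=7
i=16 t=20 v=1: → [20,25); WM=15
i=17 t=20 v=6: → [20,25); WM=17
i=18 t=23 v=3: → [20,25); WM=17
i=19 t=23 v=4: → [20,25); WM=20; [15,20) fires=5
i=20 t=24 v=3: → [20,25); WM=20
i=21 t=25 v=7: → [25,30); WM=22

[0,5)=1 [5,10)=2 [10,15)=7 [15,20)=5 [20,25)=5 [25,30)=1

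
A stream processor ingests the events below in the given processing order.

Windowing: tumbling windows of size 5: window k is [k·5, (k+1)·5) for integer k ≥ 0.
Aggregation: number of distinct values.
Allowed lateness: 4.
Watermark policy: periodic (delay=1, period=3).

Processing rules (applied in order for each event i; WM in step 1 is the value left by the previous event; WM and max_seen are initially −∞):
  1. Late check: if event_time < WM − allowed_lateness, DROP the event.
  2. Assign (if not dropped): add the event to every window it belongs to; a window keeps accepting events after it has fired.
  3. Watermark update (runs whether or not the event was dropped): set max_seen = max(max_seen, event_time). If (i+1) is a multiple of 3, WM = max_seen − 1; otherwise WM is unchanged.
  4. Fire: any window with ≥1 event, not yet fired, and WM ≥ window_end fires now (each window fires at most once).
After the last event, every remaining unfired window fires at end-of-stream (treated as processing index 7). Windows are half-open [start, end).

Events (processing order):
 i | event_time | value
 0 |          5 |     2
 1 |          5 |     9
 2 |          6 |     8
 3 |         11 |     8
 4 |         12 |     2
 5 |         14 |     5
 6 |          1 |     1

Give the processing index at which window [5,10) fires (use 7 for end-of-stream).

i=0 t=5 v=2: → [5,10); WM=−∞
i=1 t=5 v=9: → [5,10); WM=−∞
i=2 t=6 v=8: → [5,10); WM=5
i=3 t=11 v=8: → [10,15); WM=5
i=4 t=12 v=2: → [10,15); WM=5
i=5 t=14 v=5: → [10,15); WM=13; [5,10) fires=3
i=6 t=1 v=1: DROP (t<13-4); WM=13

5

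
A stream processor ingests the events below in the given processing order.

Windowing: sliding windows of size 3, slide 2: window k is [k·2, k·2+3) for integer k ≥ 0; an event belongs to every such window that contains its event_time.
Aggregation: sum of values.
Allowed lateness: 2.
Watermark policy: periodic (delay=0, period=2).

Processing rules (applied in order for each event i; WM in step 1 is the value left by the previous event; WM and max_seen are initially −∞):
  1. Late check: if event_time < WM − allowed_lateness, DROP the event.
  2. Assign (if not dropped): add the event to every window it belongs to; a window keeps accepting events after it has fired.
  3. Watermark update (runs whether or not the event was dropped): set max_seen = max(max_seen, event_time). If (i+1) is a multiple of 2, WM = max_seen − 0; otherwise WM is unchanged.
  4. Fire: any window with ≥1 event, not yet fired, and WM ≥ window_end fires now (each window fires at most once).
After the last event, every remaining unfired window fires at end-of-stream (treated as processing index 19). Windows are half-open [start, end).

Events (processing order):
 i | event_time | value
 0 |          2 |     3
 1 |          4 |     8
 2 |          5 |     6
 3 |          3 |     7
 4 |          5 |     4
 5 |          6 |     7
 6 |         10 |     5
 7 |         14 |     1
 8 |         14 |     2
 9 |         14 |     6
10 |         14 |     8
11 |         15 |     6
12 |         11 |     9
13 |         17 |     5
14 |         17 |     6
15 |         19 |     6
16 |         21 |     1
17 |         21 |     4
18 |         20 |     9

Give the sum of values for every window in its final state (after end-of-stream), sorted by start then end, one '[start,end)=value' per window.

[0,3)=3 [2,5)=18 [4,7)=25 [6,9)=7 [8,11)=5 [10,13)=5 [12,15)=17 [14,17)=23 [16,19)=11 [18,21)=15 [20,23)=14

i=0 t=2 v=3: → [2,5),[0,3); WM=−∞
i=1 t=4 v=8: → [4,7),[2,5); WM=4; [0,3) fires=3
i=2 t=5 v=6: → [4,7); WM=4
i=3 t=3 v=7: → [2,5); WM=5; [2,5) fires=18
i=4 t=5 v=4: → [4,7); WM=5
i=5 t=6 v=7: → [6,9),[4,7); WM=6
i=6 t=10 v=5: → [10,13),[8,11); WM=6
i=7 t=14 v=1: → [14,17),[12,15); WM=14; [4,7) fires=25 [6,9) fires=7 [8,11) fires=5 [10,13) fires=5
i=8 t=14 v=2: → [14,17),[12,15); WM=14
i=9 t=14 v=6: → [14,17),[12,15); WM=14
i=10 t=14 v=8: → [14,17),[12,15); WM=14
i=11 t=15 v=6: → [14,17); WM=15; [12,15) fires=17
i=12 t=11 v=9: DROP (t<15-2); WM=15
i=13 t=17 v=5: → [16,19); WM=17; [14,17) fires=23
i=14 t=17 v=6: → [16,19); WM=17
i=15 t=19 v=6: → [18,21); WM=19; [16,19) fires=11
i=16 t=21 v=1: → [20,23); WM=19
i=17 t=21 v=4: → [20,23); WM=21; [18,21) fires=6
i=18 t=20 v=9: → [20,23),[18,21); WM=21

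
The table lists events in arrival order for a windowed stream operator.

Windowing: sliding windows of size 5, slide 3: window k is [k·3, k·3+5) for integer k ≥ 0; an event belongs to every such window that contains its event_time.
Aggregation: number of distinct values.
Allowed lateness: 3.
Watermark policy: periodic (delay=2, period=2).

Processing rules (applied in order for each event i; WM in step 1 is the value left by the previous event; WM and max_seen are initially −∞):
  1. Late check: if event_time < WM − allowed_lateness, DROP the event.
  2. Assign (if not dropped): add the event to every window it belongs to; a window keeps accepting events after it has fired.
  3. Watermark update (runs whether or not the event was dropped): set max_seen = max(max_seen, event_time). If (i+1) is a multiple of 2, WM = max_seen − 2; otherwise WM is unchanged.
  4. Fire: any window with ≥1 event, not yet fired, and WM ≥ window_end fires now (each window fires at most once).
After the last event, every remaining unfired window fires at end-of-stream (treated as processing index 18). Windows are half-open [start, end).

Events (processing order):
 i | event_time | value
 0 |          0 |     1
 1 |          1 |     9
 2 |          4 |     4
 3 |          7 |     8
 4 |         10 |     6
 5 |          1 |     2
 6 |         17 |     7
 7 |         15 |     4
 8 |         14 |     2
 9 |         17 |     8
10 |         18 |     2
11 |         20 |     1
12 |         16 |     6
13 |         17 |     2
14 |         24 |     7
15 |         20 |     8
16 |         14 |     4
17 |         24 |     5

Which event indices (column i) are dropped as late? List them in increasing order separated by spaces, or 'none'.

i=0 t=0 v=1: → [0,5); WM=−∞
i=1 t=1 v=9: → [0,5); WM=-1
i=2 t=4 v=4: → [3,8),[0,5); WM=-1
i=3 t=7 v=8: → [6,11),[3,8); WM=5; [0,5) fires=3
i=4 t=10 v=6: → [9,14),[6,11); WM=5
i=5 t=1 v=2: DROP (t<5-3); WM=8; [3,8) fires=2
i=6 t=17 v=7: → [15,20); WM=8
i=7 t=15 v=4: → [15,20),[12,17); WM=15; [6,11) fires=2 [9,14) fires=1
i=8 t=14 v=2: → [12,17); WM=15
i=9 t=17 v=8: → [15,20); WM=15
i=10 t=18 v=2: → [18,23),[15,20); WM=15
i=11 t=20 v=1: → [18,23); WM=18; [12,17) fires=2
i=12 t=16 v=6: → [15,20),[12,17); WM=18
i=13 t=17 v=2: → [15,20); WM=18
i=14 t=24 v=7: → [24,29),[21,26); WM=18
i=15 t=20 v=8: → [18,23); WM=22; [15,20) fires=5
i=16 t=14 v=4: DROP (t<22-3); WM=22
i=17 t=24 v=5: → [24,29),[21,26); WM=22

5 16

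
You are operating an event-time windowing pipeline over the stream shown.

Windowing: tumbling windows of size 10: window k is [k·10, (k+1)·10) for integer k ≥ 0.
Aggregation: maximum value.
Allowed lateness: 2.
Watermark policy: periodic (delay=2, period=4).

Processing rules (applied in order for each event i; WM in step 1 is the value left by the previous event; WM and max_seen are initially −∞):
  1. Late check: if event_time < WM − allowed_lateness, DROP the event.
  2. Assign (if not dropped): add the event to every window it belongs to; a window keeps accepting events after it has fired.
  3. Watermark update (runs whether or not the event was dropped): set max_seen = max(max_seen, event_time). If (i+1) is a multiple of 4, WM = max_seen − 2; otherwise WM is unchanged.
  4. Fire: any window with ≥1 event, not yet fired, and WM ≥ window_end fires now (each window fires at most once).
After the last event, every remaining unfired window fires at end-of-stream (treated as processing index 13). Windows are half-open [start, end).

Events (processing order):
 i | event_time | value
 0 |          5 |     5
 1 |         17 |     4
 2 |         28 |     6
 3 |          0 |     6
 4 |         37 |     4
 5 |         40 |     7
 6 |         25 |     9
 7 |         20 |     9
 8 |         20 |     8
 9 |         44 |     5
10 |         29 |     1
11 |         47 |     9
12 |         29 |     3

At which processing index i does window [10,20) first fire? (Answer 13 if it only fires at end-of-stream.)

i=0 t=5 v=5: → [0,10); WM=−∞
i=1 t=17 v=4: → [10,20); WM=−∞
i=2 t=28 v=6: → [20,30); WM=−∞
i=3 t=0 v=6: → [0,10); WM=26; [0,10) fires=6 [10,20) fires=4
i=4 t=37 v=4: → [30,40); WM=26
i=5 t=40 v=7: → [40,50); WM=26
i=6 t=25 v=9: → [20,30); WM=26
i=7 t=20 v=9: DROP (t<26-2); WM=38; [20,30) fires=9
i=8 t=20 v=8: DROP (t<38-2); WM=38
i=9 t=44 v=5: → [40,50); WM=38
i=10 t=29 v=1: DROP (t<38-2); WM=38
i=11 t=47 v=9: → [40,50); WM=45; [30,40) fires=4
i=12 t=29 v=3: DROP (t<45-2); WM=45

3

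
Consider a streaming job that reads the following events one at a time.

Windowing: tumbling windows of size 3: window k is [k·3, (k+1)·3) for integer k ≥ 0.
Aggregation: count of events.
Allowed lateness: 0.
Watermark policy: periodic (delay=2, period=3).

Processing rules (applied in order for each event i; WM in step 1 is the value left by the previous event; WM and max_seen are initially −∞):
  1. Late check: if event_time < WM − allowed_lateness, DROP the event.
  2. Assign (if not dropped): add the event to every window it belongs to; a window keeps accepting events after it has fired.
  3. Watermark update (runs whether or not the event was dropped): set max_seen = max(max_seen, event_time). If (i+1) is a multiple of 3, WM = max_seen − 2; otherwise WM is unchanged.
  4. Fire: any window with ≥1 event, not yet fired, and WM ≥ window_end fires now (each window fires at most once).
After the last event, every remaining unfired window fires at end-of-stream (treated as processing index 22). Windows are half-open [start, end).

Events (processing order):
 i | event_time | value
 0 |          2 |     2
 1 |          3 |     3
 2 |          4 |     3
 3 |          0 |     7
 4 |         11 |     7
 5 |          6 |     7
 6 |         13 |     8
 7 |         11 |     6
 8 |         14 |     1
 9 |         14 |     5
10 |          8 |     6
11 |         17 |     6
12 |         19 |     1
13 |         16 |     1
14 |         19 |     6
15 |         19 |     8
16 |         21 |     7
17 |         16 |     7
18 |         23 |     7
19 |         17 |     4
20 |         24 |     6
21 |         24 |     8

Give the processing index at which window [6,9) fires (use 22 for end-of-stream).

5

i=0 t=2 v=2: → [0,3); WM=−∞
i=1 t=3 v=3: → [3,6); WM=−∞
i=2 t=4 v=3: → [3,6); WM=2
i=3 t=0 v=7: DROP (t<2-0); WM=2
i=4 t=11 v=7: → [9,12); WM=2
i=5 t=6 v=7: → [6,9); WM=9; [0,3) fires=1 [3,6) fires=2 [6,9) fires=1
i=6 t=13 v=8: → [12,15); WM=9
i=7 t=11 v=6: → [9,12); WM=9
i=8 t=14 v=1: → [12,15); WM=12; [9,12) fires=2
i=9 t=14 v=5: → [12,15); WM=12
i=10 t=8 v=6: DROP (t<12-0); WM=12
i=11 t=17 v=6: → [15,18); WM=15; [12,15) fires=3
i=12 t=19 v=1: → [18,21); WM=15
i=13 t=16 v=1: → [15,18); WM=15
i=14 t=19 v=6: → [18,21); WM=17
i=15 t=19 v=8: → [18,21); WM=17
i=16 t=21 v=7: → [21,24); WM=17
i=17 t=16 v=7: DROP (t<17-0); WM=19; [15,18) fires=2
i=18 t=23 v=7: → [21,24); WM=19
i=19 t=17 v=4: DROP (t<19-0); WM=19
i=20 t=24 v=6: → [24,27); WM=22; [18,21) fires=3
i=21 t=24 v=8: → [24,27); WM=22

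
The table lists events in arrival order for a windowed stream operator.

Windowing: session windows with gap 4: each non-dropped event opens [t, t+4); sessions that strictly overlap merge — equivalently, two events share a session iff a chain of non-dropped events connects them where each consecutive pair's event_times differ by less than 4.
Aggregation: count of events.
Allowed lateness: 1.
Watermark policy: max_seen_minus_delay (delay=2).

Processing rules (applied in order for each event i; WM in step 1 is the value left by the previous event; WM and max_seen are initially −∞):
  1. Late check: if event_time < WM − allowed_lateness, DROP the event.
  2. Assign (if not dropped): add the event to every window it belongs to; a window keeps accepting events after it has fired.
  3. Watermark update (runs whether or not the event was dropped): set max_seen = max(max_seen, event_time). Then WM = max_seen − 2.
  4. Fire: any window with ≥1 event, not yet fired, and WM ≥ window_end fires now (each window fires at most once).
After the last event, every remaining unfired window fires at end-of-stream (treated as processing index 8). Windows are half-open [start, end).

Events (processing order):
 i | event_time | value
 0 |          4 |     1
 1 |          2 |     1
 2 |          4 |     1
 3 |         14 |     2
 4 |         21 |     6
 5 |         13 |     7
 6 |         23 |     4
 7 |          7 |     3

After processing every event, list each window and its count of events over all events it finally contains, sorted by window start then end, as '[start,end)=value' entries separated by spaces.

i=0 t=4 v=1: → [4,8); WM=2
i=1 t=2 v=1: → [2,8); WM=2
i=2 t=4 v=1: → [2,8); WM=2
i=3 t=14 v=2: → [14,18); WM=12
i=4 t=21 v=6: → [21,25); WM=19
i=5 t=13 v=7: DROP (t<19-1); WM=19
i=6 t=23 v=4: → [21,27); WM=21
i=7 t=7 v=3: DROP (t<21-1); WM=21

[2,8)=3 [14,18)=1 [21,27)=2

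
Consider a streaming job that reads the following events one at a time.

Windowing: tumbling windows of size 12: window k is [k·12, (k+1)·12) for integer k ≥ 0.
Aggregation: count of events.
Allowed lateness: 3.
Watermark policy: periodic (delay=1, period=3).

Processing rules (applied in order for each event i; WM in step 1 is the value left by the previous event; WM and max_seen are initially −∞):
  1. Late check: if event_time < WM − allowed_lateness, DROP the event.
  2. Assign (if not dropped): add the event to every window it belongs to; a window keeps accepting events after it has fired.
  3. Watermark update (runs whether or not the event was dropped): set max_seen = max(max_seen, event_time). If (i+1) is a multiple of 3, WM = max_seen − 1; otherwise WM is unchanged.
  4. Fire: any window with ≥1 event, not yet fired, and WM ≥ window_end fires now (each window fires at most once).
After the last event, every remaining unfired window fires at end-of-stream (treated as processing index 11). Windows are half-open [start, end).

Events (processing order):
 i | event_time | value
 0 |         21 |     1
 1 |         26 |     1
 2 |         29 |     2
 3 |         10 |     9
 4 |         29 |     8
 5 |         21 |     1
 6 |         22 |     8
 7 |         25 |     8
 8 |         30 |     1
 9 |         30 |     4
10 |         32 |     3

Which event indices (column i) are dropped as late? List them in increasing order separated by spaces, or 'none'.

3 5 6

i=0 t=21 v=1: → [12,24); WM=−∞
i=1 t=26 v=1: → [24,36); WM=−∞
i=2 t=29 v=2: → [24,36); WM=28; [12,24) fires=1
i=3 t=10 v=9: DROP (t<28-3); WM=28
i=4 t=29 v=8: → [24,36); WM=28
i=5 t=21 v=1: DROP (t<28-3); WM=28
i=6 t=22 v=8: DROP (t<28-3); WM=28
i=7 t=25 v=8: → [24,36); WM=28
i=8 t=30 v=1: → [24,36); WM=29
i=9 t=30 v=4: → [24,36); WM=29
i=10 t=32 v=3: → [24,36); WM=29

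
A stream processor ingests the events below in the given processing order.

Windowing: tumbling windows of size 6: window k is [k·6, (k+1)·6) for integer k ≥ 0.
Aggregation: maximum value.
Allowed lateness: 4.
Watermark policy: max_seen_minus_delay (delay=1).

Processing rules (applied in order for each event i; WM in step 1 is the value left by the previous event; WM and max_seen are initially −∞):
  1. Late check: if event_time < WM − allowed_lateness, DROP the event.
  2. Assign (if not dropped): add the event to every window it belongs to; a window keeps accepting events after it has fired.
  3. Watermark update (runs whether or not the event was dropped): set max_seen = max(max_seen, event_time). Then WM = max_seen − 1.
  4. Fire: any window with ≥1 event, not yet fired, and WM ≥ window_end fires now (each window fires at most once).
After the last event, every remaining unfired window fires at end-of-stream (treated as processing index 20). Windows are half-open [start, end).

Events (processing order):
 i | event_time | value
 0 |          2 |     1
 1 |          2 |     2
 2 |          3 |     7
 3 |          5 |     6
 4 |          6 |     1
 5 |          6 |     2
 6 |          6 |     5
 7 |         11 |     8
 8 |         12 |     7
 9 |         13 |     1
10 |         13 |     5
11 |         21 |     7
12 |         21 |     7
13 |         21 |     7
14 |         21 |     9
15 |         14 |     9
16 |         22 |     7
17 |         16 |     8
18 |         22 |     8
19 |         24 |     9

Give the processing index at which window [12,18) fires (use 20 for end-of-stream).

i=0 t=2 v=1: → [0,6); WM=1
i=1 t=2 v=2: → [0,6); WM=1
i=2 t=3 v=7: → [0,6); WM=2
i=3 t=5 v=6: → [0,6); WM=4
i=4 t=6 v=1: → [6,12); WM=5
i=5 t=6 v=2: → [6,12); WM=5
i=6 t=6 v=5: → [6,12); WM=5
i=7 t=11 v=8: → [6,12); WM=10; [0,6) fires=7
i=8 t=12 v=7: → [12,18); WM=11
i=9 t=13 v=1: → [12,18); WM=12; [6,12) fires=8
i=10 t=13 v=5: → [12,18); WM=12
i=11 t=21 v=7: → [18,24); WM=20; [12,18) fires=7
i=12 t=21 v=7: → [18,24); WM=20
i=13 t=21 v=7: → [18,24); WM=20
i=14 t=21 v=9: → [18,24); WM=20
i=15 t=14 v=9: DROP (t<20-4); WM=20
i=16 t=22 v=7: → [18,24); WM=21
i=17 t=16 v=8: DROP (t<21-4); WM=21
i=18 t=22 v=8: → [18,24); WM=21
i=19 t=24 v=9: → [24,30); WM=23

11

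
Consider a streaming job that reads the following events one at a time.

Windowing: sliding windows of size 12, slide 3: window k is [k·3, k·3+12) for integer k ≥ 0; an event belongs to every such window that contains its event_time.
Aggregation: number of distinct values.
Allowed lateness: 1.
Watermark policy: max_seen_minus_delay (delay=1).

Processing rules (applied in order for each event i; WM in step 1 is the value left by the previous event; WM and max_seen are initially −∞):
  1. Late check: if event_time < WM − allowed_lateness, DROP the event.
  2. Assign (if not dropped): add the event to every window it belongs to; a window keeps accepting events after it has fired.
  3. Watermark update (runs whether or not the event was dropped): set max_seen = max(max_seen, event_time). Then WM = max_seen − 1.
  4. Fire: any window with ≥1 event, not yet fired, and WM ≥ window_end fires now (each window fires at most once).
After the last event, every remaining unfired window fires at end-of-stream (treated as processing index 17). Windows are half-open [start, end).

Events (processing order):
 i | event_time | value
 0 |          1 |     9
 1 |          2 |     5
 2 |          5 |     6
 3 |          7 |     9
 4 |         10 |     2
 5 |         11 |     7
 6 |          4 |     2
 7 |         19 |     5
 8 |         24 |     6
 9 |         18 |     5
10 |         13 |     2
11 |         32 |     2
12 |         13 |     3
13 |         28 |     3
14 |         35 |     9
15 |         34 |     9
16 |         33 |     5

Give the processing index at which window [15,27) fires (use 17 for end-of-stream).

11

i=0 t=1 v=9: → [0,12); WM=0
i=1 t=2 v=5: → [0,12); WM=1
i=2 t=5 v=6: → [3,15),[0,12); WM=4
i=3 t=7 v=9: → [6,18),[3,15),[0,12); WM=6
i=4 t=10 v=2: → [9,21),[6,18),[3,15),[0,12); WM=9
i=5 t=11 v=7: → [9,21),[6,18),[3,15),[0,12); WM=10
i=6 t=4 v=2: DROP (t<10-1); WM=10
i=7 t=19 v=5: → [18,30),[15,27),[12,24),[9,21); WM=18; [0,12) fires=5 [3,15) fires=4 [6,18) fires=3
i=8 t=24 v=6: → [24,36),[21,33),[18,30),[15,27); WM=23; [9,21) fires=3
i=9 t=18 v=5: DROP (t<23-1); WM=23
i=10 t=13 v=2: DROP (t<23-1); WM=23
i=11 t=32 v=2: → [30,42),[27,39),[24,36),[21,33); WM=31; [12,24) fires=1 [15,27) fires=2 [18,30) fires=2
i=12 t=13 v=3: DROP (t<31-1); WM=31
i=13 t=28 v=3: DROP (t<31-1); WM=31
i=14 t=35 v=9: → [33,45),[30,42),[27,39),[24,36); WM=34; [21,33) fires=2
i=15 t=34 v=9: → [33,45),[30,42),[27,39),[24,36); WM=34
i=16 t=33 v=5: → [33,45),[30,42),[27,39),[24,36); WM=34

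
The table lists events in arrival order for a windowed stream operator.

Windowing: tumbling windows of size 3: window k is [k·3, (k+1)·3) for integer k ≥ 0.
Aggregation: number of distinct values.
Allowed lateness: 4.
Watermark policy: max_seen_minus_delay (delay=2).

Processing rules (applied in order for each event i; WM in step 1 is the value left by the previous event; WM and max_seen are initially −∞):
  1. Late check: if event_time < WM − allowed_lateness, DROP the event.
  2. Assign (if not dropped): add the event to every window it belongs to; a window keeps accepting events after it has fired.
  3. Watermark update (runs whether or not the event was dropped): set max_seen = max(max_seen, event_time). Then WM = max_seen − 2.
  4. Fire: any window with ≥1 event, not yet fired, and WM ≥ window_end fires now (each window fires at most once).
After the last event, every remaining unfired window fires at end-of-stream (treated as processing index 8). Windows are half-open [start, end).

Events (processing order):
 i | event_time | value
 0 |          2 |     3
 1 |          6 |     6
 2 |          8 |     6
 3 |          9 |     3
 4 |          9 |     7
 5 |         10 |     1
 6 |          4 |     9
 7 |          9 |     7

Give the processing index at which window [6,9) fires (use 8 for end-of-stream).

i=0 t=2 v=3: → [0,3); WM=0
i=1 t=6 v=6: → [6,9); WM=4; [0,3) fires=1
i=2 t=8 v=6: → [6,9); WM=6
i=3 t=9 v=3: → [9,12); WM=7
i=4 t=9 v=7: → [9,12); WM=7
i=5 t=10 v=1: → [9,12); WM=8
i=6 t=4 v=9: → [3,6); WM=8; [3,6) fires=1
i=7 t=9 v=7: → [9,12); WM=8

8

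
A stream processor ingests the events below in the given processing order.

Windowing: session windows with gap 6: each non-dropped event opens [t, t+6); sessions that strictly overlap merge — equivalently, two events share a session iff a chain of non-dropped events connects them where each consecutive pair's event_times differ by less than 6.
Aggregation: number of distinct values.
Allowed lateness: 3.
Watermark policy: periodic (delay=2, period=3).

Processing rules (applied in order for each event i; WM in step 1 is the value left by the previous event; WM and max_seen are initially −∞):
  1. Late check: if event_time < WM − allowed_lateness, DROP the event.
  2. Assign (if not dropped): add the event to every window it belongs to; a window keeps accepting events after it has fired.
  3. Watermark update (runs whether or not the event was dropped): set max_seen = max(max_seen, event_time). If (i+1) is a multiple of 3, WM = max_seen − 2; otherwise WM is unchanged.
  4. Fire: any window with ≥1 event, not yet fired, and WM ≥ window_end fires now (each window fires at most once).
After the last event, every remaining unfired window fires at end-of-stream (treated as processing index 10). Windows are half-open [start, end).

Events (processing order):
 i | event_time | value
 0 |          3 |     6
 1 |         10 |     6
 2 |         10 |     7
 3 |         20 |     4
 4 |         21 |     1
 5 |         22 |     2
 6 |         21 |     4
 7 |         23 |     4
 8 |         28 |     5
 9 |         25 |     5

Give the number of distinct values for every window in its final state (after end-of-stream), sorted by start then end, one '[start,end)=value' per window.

i=0 t=3 v=6: → [3,9); WM=−∞
i=1 t=10 v=6: → [10,16); WM=−∞
i=2 t=10 v=7: → [10,16); WM=8
i=3 t=20 v=4: → [20,26); WM=8
i=4 t=21 v=1: → [20,27); WM=8
i=5 t=22 v=2: → [20,28); WM=20
i=6 t=21 v=4: → [20,28); WM=20
i=7 t=23 v=4: → [20,29); WM=20
i=8 t=28 v=5: → [20,34); WM=26
i=9 t=25 v=5: → [20,34); WM=26

[3,9)=1 [10,16)=2 [20,34)=4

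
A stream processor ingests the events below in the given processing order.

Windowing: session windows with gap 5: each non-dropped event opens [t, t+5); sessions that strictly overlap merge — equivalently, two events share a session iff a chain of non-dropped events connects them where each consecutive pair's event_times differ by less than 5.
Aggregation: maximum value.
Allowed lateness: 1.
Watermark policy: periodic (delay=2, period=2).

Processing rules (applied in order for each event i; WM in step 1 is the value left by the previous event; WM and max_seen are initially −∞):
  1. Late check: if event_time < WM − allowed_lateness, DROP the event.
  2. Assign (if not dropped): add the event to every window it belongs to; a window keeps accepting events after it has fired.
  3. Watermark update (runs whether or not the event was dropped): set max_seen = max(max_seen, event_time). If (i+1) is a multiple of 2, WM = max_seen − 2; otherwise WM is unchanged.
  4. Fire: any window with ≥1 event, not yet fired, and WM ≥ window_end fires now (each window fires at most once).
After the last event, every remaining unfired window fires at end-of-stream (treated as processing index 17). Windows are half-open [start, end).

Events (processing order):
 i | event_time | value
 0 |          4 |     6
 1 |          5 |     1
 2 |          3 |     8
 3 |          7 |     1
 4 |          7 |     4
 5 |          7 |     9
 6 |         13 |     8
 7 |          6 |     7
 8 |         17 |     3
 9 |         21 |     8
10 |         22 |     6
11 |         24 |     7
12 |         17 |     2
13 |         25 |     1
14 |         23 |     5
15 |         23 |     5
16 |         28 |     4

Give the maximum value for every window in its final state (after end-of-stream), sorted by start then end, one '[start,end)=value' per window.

i=0 t=4 v=6: → [4,9); WM=−∞
i=1 t=5 v=1: → [4,10); WM=3
i=2 t=3 v=8: → [3,10); WM=3
i=3 t=7 v=1: → [3,12); WM=5
i=4 t=7 v=4: → [3,12); WM=5
i=5 t=7 v=9: → [3,12); WM=5
i=6 t=13 v=8: → [13,18); WM=5
i=7 t=6 v=7: → [3,12); WM=11
i=8 t=17 v=3: → [13,22); WM=11
i=9 t=21 v=8: → [13,26); WM=19
i=10 t=22 v=6: → [13,27); WM=19
i=11 t=24 v=7: → [13,29); WM=22
i=12 t=17 v=2: DROP (t<22-1); WM=22
i=13 t=25 v=1: → [13,30); WM=23
i=14 t=23 v=5: → [13,30); WM=23
i=15 t=23 v=5: → [13,30); WM=23
i=16 t=28 v=4: → [13,33); WM=23

[3,12)=9 [13,33)=8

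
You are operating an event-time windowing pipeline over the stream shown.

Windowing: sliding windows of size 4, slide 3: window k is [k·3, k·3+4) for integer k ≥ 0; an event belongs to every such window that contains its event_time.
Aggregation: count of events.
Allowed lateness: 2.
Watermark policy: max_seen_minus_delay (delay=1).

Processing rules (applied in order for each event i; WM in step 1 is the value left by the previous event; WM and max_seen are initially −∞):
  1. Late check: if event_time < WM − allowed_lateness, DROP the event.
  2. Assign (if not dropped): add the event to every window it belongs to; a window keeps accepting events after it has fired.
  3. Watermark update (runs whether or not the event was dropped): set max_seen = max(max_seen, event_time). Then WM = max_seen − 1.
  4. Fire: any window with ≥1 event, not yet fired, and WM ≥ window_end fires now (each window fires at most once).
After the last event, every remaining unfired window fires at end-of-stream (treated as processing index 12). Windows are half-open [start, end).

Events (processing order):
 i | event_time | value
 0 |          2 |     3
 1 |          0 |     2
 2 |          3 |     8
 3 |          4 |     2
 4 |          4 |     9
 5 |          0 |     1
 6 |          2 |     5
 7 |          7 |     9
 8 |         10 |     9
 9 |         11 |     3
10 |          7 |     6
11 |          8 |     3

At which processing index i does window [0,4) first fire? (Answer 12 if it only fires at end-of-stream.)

7

i=0 t=2 v=3: → [0,4); WM=1
i=1 t=0 v=2: → [0,4); WM=1
i=2 t=3 v=8: → [3,7),[0,4); WM=2
i=3 t=4 v=2: → [3,7); WM=3
i=4 t=4 v=9: → [3,7); WM=3
i=5 t=0 v=1: DROP (t<3-2); WM=3
i=6 t=2 v=5: → [0,4); WM=3
i=7 t=7 v=9: → [6,10); WM=6; [0,4) fires=4
i=8 t=10 v=9: → [9,13); WM=9; [3,7) fires=3
i=9 t=11 v=3: → [9,13); WM=10; [6,10) fires=1
i=10 t=7 v=6: DROP (t<10-2); WM=10
i=11 t=8 v=3: → [6,10); WM=10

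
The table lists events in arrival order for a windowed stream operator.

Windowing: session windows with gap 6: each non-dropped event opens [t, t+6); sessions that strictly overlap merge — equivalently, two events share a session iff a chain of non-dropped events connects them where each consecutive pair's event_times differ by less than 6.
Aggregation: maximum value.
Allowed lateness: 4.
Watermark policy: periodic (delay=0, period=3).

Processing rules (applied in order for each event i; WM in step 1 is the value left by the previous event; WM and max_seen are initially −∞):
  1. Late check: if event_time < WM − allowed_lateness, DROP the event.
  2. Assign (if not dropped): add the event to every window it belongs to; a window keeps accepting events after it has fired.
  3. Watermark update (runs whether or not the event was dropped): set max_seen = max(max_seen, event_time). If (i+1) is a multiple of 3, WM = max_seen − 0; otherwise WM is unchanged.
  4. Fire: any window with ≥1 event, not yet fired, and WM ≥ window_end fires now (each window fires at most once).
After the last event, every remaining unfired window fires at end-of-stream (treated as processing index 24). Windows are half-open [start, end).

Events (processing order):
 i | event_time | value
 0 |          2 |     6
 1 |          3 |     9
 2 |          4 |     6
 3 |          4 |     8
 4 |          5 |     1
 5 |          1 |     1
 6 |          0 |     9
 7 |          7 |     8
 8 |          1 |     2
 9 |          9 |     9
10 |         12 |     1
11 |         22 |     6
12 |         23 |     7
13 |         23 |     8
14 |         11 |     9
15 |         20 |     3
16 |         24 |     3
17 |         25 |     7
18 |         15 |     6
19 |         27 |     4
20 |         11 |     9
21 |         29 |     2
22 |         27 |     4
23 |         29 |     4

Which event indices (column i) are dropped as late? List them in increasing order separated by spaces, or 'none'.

i=0 t=2 v=6: → [2,8); WM=−∞
i=1 t=3 v=9: → [2,9); WM=−∞
i=2 t=4 v=6: → [2,10); WM=4
i=3 t=4 v=8: → [2,10); WM=4
i=4 t=5 v=1: → [2,11); WM=4
i=5 t=1 v=1: → [1,11); WM=5
i=6 t=0 v=9: DROP (t<5-4); WM=5
i=7 t=7 v=8: → [1,13); WM=5
i=8 t=1 v=2: → [1,13); WM=7
i=9 t=9 v=9: → [1,15); WM=7
i=10 t=12 v=1: → [1,18); WM=7
i=11 t=22 v=6: → [22,28); WM=22
i=12 t=23 v=7: → [22,29); WM=22
i=13 t=23 v=8: → [22,29); WM=22
i=14 t=11 v=9: DROP (t<22-4); WM=23
i=15 t=20 v=3: → [20,29); WM=23
i=16 t=24 v=3: → [20,30); WM=23
i=17 t=25 v=7: → [20,31); WM=25
i=18 t=15 v=6: DROP (t<25-4); WM=25
i=19 t=27 v=4: → [20,33); WM=25
i=20 t=11 v=9: DROP (t<25-4); WM=27
i=21 t=29 v=2: → [20,35); WM=27
i=22 t=27 v=4: → [20,35); WM=27
i=23 t=29 v=4: → [20,35); WM=29

6 14 18 20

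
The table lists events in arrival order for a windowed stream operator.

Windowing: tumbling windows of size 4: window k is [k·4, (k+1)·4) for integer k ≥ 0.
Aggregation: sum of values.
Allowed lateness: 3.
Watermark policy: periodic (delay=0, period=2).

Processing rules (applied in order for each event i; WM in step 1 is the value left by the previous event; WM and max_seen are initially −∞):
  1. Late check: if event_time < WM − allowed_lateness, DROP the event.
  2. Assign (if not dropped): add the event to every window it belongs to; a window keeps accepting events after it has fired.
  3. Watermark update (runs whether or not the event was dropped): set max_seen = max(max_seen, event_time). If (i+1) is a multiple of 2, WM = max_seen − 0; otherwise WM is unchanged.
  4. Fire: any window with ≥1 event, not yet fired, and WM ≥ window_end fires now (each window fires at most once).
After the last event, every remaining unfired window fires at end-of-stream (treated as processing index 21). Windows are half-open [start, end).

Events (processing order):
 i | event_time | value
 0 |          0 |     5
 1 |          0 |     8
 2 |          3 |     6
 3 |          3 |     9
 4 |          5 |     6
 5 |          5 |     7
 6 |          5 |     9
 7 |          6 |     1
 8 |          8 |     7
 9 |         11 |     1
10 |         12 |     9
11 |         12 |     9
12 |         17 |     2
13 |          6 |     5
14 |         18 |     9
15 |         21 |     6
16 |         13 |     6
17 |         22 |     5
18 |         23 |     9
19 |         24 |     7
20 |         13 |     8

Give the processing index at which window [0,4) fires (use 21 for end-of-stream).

5

i=0 t=0 v=5: → [0,4); WM=−∞
i=1 t=0 v=8: → [0,4); WM=0
i=2 t=3 v=6: → [0,4); WM=0
i=3 t=3 v=9: → [0,4); WM=3
i=4 t=5 v=6: → [4,8); WM=3
i=5 t=5 v=7: → [4,8); WM=5; [0,4) fires=28
i=6 t=5 v=9: → [4,8); WM=5
i=7 t=6 v=1: → [4,8); WM=6
i=8 t=8 v=7: → [8,12); WM=6
i=9 t=11 v=1: → [8,12); WM=11; [4,8) fires=23
i=10 t=12 v=9: → [12,16); WM=11
i=11 t=12 v=9: → [12,16); WM=12; [8,12) fires=8
i=12 t=17 v=2: → [16,20); WM=12
i=13 t=6 v=5: DROP (t<12-3); WM=17; [12,16) fires=18
i=14 t=18 v=9: → [16,20); WM=17
i=15 t=21 v=6: → [20,24); WM=21; [16,20) fires=11
i=16 t=13 v=6: DROP (t<21-3); WM=21
i=17 t=22 v=5: → [20,24); WM=22
i=18 t=23 v=9: → [20,24); WM=22
i=19 t=24 v=7: → [24,28); WM=24; [20,24) fires=20
i=20 t=13 v=8: DROP (t<24-3); WM=24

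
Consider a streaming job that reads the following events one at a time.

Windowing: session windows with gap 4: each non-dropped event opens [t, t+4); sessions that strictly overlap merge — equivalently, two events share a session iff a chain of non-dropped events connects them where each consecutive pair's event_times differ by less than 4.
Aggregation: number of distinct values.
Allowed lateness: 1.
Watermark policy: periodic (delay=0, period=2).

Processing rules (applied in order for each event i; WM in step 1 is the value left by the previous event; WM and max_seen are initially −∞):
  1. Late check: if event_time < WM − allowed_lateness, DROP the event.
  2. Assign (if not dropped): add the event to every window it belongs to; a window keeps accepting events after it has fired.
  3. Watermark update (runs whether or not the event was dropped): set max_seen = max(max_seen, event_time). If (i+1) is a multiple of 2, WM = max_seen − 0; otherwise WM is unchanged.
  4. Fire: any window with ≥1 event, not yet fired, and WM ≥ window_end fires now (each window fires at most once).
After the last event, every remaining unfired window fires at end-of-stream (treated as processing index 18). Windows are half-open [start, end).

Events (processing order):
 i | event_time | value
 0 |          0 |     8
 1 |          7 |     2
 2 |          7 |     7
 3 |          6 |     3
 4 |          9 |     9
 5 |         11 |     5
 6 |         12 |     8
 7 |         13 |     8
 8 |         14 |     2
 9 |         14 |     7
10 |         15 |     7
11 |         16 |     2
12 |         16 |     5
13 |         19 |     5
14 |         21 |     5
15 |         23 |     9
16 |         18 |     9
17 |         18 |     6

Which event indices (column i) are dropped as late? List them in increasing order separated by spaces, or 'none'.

i=0 t=0 v=8: → [0,4); WM=−∞
i=1 t=7 v=2: → [7,11); WM=7
i=2 t=7 v=7: → [7,11); WM=7
i=3 t=6 v=3: → [6,11); WM=7
i=4 t=9 v=9: → [6,13); WM=7
i=5 t=11 v=5: → [6,15); WM=11
i=6 t=12 v=8: → [6,16); WM=11
i=7 t=13 v=8: → [6,17); WM=13
i=8 t=14 v=2: → [6,18); WM=13
i=9 t=14 v=7: → [6,18); WM=14
i=10 t=15 v=7: → [6,19); WM=14
i=11 t=16 v=2: → [6,20); WM=16
i=12 t=16 v=5: → [6,20); WM=16
i=13 t=19 v=5: → [6,23); WM=19
i=14 t=21 v=5: → [6,25); WM=19
i=15 t=23 v=9: → [6,27); WM=23
i=16 t=18 v=9: DROP (t<23-1); WM=23
i=17 t=18 v=6: DROP (t<23-1); WM=23

16 17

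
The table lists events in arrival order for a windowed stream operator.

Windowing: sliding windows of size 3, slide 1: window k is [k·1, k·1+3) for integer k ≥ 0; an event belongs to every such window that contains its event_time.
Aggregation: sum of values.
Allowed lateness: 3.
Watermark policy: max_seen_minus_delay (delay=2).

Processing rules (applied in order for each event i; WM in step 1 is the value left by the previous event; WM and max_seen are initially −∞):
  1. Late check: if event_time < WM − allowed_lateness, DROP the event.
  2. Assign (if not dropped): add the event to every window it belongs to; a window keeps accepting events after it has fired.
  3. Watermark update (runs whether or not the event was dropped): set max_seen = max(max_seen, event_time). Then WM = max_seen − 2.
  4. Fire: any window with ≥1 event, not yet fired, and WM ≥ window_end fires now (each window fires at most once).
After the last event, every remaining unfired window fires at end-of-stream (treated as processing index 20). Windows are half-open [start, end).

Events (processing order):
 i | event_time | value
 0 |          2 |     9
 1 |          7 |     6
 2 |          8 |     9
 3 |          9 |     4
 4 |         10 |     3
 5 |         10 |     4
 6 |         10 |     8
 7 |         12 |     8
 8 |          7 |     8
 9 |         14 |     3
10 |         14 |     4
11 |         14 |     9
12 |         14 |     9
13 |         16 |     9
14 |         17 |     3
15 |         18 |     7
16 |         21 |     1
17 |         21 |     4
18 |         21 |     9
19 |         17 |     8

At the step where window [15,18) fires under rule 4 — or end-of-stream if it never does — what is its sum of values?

i=0 t=2 v=9: → [2,5),[1,4),[0,3); WM=0
i=1 t=7 v=6: → [7,10),[6,9),[5,8); WM=5; [0,3) fires=9 [1,4) fires=9 [2,5) fires=9
i=2 t=8 v=9: → [8,11),[7,10),[6,9); WM=6
i=3 t=9 v=4: → [9,12),[8,11),[7,10); WM=7
i=4 t=10 v=3: → [10,13),[9,12),[8,11); WM=8; [5,8) fires=6
i=5 t=10 v=4: → [10,13),[9,12),[8,11); WM=8
i=6 t=10 v=8: → [10,13),[9,12),[8,11); WM=8
i=7 t=12 v=8: → [12,15),[11,14),[10,13); WM=10; [6,9) fires=15 [7,10) fires=19
i=8 t=7 v=8: → [7,10),[6,9),[5,8); WM=10
i=9 t=14 v=3: → [14,17),[13,16),[12,15); WM=12; [8,11) fires=28 [9,12) fires=19
i=10 t=14 v=4: → [14,17),[13,16),[12,15); WM=12
i=11 t=14 v=9: → [14,17),[13,16),[12,15); WM=12
i=12 t=14 v=9: → [14,17),[13,16),[12,15); WM=12
i=13 t=16 v=9: → [16,19),[15,18),[14,17); WM=14; [10,13) fires=23 [11,14) fires=8
i=14 t=17 v=3: → [17,20),[16,19),[15,18); WM=15; [12,15) fires=33
i=15 t=18 v=7: → [18,21),[17,20),[16,19); WM=16; [13,16) fires=25
i=16 t=21 v=1: → [21,24),[20,23),[19,22); WM=19; [14,17) fires=34 [15,18) fires=12 [16,19) fires=19
i=17 t=21 v=4: → [21,24),[20,23),[19,22); WM=19
i=18 t=21 v=9: → [21,24),[20,23),[19,22); WM=19
i=19 t=17 v=8: → [17,20),[16,19),[15,18); WM=19

12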